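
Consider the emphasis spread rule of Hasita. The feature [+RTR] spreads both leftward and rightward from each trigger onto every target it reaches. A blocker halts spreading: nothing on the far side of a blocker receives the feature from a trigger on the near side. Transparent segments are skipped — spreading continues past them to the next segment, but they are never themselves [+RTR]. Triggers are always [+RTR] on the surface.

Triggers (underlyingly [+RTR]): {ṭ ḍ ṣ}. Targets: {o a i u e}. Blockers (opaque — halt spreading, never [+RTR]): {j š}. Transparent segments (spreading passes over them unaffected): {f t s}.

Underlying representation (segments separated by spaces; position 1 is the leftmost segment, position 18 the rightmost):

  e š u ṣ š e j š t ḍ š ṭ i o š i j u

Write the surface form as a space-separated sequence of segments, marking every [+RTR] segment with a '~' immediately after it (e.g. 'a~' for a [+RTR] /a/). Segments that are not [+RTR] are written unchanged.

e š u~ ṣ~ š e j š t ḍ~ š ṭ~ i~ o~ š i j u

From /ṣ/ at 4 rightward: 5 /š/ blocks.
From /ṣ/ at 4 leftward: 3 /u/ → [+RTR]; 2 /š/ blocks.
From /ḍ/ at 10 rightward: 11 /š/ blocks.
From /ḍ/ at 10 leftward: 9 /t/ transparent; 8 /š/ blocks.
From /ṭ/ at 12 rightward: 13 /i/ → [+RTR]; 14 /o/ → [+RTR]; 15 /š/ blocks.
From /ṭ/ at 12 leftward: 11 /š/ blocks.
Targets with no active source: positions 1 6 16 18 stay [-emphatic].
[+RTR] positions on the surface: 3 4 10 12 13 14.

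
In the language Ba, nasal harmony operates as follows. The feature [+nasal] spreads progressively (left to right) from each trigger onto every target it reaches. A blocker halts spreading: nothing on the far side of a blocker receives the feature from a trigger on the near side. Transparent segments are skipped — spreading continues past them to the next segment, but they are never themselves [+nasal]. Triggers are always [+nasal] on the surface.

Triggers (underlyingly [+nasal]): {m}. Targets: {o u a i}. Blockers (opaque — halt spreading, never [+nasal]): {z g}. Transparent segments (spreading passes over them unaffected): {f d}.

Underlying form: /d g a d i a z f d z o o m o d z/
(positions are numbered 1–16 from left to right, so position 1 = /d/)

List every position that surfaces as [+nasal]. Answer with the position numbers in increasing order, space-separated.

13 14

From /m/ at 13 rightward: 14 /o/ → [+nasal]; 15 /d/ transparent; 16 /z/ blocks.
Targets with no active source: positions 3 5 6 11 12 stay [-nasal].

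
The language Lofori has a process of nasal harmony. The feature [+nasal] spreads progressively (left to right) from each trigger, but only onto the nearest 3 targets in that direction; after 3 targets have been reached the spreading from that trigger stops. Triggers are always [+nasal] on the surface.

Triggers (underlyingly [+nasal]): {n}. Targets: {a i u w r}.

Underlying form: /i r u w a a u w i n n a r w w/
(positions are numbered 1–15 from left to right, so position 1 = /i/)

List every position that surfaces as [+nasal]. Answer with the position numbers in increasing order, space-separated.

10 11 12 13 14

From /n/ at 10 rightward: 11 /n/ is itself a trigger — this domain ends here.
From /n/ at 11 rightward: 12 /a/ → [+nasal]; 13 /r/ → [+nasal]; 14 /w/ → [+nasal]; bound reached.
Targets with no active source: positions 1 2 3 4 5 6 7 8 9 15 stay [-nasal].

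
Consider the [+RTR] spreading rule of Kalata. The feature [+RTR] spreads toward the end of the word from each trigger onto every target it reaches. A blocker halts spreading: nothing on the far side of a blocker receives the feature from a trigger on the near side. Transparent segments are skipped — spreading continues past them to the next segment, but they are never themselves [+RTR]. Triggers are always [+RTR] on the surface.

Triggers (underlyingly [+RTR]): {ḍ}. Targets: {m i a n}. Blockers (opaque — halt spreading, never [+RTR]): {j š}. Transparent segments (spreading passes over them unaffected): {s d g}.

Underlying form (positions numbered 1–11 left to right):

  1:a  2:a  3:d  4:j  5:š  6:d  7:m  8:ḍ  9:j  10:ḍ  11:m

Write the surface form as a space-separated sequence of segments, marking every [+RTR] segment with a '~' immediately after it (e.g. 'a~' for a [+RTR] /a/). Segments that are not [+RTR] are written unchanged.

From /ḍ/ at 8 rightward: 9 /j/ blocks.
From /ḍ/ at 10 rightward: 11 /m/ → [+RTR]; word edge.
Targets with no active source: positions 1 2 7 stay [-emphatic].
[+RTR] positions on the surface: 8 10 11.

a a d j š d m ḍ~ j ḍ~ m~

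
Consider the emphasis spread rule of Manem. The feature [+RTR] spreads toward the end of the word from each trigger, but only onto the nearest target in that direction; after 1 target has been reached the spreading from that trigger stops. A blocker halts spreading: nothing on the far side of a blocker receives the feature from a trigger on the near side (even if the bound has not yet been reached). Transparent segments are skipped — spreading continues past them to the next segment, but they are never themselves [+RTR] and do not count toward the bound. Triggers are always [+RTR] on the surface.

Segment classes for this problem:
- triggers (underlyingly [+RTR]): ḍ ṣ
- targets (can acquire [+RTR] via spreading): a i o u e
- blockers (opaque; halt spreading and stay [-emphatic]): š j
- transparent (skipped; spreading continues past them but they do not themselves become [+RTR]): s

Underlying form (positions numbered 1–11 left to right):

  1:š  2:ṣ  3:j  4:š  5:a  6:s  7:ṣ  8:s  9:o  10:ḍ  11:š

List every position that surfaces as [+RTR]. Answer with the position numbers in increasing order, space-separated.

2 7 9 10

From /ṣ/ at 2 rightward: 3 /j/ blocks.
From /ṣ/ at 7 rightward: 8 /s/ transparent; 9 /o/ → [+RTR]; bound reached.
From /ḍ/ at 10 rightward: 11 /š/ blocks.
Target with no active source: position 5 stays [-emphatic].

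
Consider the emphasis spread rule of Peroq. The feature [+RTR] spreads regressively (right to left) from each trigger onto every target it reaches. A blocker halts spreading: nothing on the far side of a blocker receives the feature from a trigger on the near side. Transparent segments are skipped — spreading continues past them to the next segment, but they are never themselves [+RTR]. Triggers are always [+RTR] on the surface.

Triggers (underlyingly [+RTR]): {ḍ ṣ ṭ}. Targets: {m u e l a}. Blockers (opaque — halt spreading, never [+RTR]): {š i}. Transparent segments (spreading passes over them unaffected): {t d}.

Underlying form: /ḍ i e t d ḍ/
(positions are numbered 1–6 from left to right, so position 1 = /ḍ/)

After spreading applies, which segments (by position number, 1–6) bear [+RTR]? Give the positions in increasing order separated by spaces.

From /ḍ/ at 1 leftward: word edge.
From /ḍ/ at 6 leftward: 5 /d/ transparent; 4 /t/ transparent; 3 /e/ → [+RTR]; 2 /i/ blocks.

1 3 6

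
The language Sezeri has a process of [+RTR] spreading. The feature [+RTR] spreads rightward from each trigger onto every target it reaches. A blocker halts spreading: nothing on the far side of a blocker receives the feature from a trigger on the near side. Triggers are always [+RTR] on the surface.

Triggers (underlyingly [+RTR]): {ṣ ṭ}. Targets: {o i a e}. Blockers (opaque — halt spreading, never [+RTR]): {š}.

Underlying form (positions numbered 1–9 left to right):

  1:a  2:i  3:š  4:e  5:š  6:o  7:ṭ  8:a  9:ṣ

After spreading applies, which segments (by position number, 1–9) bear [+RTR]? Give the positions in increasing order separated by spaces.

From /ṭ/ at 7 rightward: 8 /a/ → [+RTR]; 9 /ṣ/ is itself a trigger — this domain ends here.
From /ṣ/ at 9 rightward: word edge.
Targets with no active source: positions 1 2 4 6 stay [-emphatic].

7 8 9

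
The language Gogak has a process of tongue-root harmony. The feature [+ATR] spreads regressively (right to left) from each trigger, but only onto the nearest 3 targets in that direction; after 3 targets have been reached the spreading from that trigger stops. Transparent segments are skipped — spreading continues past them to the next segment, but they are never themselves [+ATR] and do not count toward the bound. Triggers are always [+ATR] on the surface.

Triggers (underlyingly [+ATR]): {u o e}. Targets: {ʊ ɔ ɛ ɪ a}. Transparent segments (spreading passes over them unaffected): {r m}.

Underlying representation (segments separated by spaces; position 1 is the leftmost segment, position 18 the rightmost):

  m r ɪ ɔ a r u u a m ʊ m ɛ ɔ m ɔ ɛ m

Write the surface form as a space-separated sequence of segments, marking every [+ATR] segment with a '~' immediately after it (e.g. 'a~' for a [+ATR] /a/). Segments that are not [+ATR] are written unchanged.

m r ɪ~ ɔ~ a~ r u~ u~ a m ʊ m ɛ ɔ m ɔ ɛ m

From /u/ at 7 leftward: 6 /r/ transparent; 5 /a/ → [+ATR]; 4 /ɔ/ → [+ATR]; 3 /ɪ/ → [+ATR]; bound reached.
From /u/ at 8 leftward: 7 /u/ is itself a trigger — this domain ends here.
Targets with no active source: positions 9 11 13 14 16 17 stay [-ATR].
[+ATR] positions on the surface: 3 4 5 7 8.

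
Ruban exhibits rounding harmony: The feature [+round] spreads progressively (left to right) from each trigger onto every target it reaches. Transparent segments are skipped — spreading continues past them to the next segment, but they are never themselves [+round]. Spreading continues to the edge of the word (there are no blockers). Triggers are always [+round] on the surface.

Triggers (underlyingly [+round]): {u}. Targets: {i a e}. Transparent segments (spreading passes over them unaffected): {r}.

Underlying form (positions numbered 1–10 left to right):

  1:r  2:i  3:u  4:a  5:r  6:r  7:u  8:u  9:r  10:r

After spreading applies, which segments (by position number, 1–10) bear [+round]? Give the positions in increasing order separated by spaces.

3 4 7 8

From /u/ at 3 rightward: 4 /a/ → [+round]; 5 /r/ transparent; 6 /r/ transparent; 7 /u/ is itself a trigger — this domain ends here.
From /u/ at 7 rightward: 8 /u/ is itself a trigger — this domain ends here.
From /u/ at 8 rightward: 9 /r/ transparent; 10 /r/ transparent; word edge.
Target with no active source: position 2 stays [-round].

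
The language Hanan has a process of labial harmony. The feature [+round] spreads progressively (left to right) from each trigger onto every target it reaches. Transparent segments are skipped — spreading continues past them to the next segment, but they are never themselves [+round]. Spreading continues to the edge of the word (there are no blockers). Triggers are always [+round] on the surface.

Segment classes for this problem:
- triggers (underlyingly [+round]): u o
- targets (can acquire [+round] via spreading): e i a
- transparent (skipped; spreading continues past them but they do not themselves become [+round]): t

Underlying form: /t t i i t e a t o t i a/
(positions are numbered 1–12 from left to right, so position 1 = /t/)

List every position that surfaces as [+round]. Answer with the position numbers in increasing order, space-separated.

9 11 12

From /o/ at 9 rightward: 10 /t/ transparent; 11 /i/ → [+round]; 12 /a/ → [+round]; word edge.
Targets with no active source: positions 3 4 6 7 stay [-round].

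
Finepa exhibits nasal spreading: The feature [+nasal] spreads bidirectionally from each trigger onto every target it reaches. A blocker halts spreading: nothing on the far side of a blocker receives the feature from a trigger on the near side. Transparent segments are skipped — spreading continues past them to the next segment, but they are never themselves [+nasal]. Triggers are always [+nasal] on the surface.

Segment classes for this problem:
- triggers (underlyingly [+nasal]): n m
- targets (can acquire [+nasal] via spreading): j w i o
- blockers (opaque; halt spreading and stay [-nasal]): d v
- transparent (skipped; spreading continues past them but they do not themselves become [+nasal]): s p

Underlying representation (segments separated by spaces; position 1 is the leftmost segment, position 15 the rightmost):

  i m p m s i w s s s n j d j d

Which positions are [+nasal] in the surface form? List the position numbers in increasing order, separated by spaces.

From /m/ at 2 rightward: 3 /p/ transparent; 4 /m/ is itself a trigger — this domain ends here.
From /m/ at 2 leftward: 1 /i/ → [+nasal]; word edge.
From /m/ at 4 rightward: 5 /s/ transparent; 6 /i/ → [+nasal]; 7 /w/ → [+nasal]; 8 /s/ transparent; 9 /s/ transparent; 10 /s/ transparent; 11 /n/ is itself a trigger — this domain ends here.
From /m/ at 4 leftward: 3 /p/ transparent; 2 /m/ is itself a trigger — this domain ends here.
From /n/ at 11 rightward: 12 /j/ → [+nasal]; 13 /d/ blocks.
From /n/ at 11 leftward: 10 /s/ transparent; 9 /s/ transparent; 8 /s/ transparent; 7 /w/ → [+nasal]; 6 /i/ → [+nasal]; 5 /s/ transparent; 4 /m/ is itself a trigger — this domain ends here.
Target with no active source: position 14 stays [-nasal].

1 2 4 6 7 11 12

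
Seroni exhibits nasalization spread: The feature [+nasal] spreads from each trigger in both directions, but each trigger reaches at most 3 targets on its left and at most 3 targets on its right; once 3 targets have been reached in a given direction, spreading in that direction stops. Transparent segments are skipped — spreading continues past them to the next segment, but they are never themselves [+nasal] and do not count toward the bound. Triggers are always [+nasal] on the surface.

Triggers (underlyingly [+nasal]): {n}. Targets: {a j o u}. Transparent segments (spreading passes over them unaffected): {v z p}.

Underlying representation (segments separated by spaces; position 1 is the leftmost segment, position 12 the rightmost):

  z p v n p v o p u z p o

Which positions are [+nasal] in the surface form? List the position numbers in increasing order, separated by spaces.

From /n/ at 4 rightward: 5 /p/ transparent; 6 /v/ transparent; 7 /o/ → [+nasal]; 8 /p/ transparent; 9 /u/ → [+nasal]; 10 /z/ transparent; 11 /p/ transparent; 12 /o/ → [+nasal]; bound reached.
From /n/ at 4 leftward: 3 /v/ transparent; 2 /p/ transparent; 1 /z/ transparent; word edge.

4 7 9 12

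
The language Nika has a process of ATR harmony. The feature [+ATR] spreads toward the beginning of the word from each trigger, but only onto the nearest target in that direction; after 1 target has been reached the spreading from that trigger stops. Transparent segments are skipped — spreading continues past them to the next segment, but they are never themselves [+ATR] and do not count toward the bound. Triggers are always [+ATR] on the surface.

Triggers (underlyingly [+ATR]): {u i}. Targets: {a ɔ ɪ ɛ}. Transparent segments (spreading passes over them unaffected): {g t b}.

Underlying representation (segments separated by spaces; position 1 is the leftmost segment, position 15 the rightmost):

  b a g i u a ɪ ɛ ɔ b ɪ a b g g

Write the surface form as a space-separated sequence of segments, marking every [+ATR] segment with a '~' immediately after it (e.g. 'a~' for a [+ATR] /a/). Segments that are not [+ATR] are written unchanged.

From /i/ at 4 leftward: 3 /g/ transparent; 2 /a/ → [+ATR]; bound reached.
From /u/ at 5 leftward: 4 /i/ is itself a trigger — this domain ends here.
Targets with no active source: positions 6 7 8 9 11 12 stay [-ATR].
[+ATR] positions on the surface: 2 4 5.

b a~ g i~ u~ a ɪ ɛ ɔ b ɪ a b g g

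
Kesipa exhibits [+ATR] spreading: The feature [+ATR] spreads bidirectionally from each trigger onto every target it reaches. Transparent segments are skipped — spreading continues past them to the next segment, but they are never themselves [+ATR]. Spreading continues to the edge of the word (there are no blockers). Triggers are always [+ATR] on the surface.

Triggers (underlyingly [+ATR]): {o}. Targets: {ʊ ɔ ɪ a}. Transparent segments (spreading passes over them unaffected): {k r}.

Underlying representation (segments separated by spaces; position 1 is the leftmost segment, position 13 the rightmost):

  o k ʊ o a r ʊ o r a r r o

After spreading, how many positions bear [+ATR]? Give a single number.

From /o/ at 1 rightward: 2 /k/ transparent; 3 /ʊ/ → [+ATR]; 4 /o/ is itself a trigger — this domain ends here.
From /o/ at 1 leftward: word edge.
From /o/ at 4 rightward: 5 /a/ → [+ATR]; 6 /r/ transparent; 7 /ʊ/ → [+ATR]; 8 /o/ is itself a trigger — this domain ends here.
From /o/ at 4 leftward: 3 /ʊ/ → [+ATR]; 2 /k/ transparent; 1 /o/ is itself a trigger — this domain ends here.
From /o/ at 8 rightward: 9 /r/ transparent; 10 /a/ → [+ATR]; 11 /r/ transparent; 12 /r/ transparent; 13 /o/ is itself a trigger — this domain ends here.
From /o/ at 8 leftward: 7 /ʊ/ → [+ATR]; 6 /r/ transparent; 5 /a/ → [+ATR]; 4 /o/ is itself a trigger — this domain ends here.
From /o/ at 13 rightward: word edge.
From /o/ at 13 leftward: 12 /r/ transparent; 11 /r/ transparent; 10 /a/ → [+ATR]; 9 /r/ transparent; 8 /o/ is itself a trigger — this domain ends here.
[+ATR] positions on the surface: 1 3 4 5 7 8 10 13.

8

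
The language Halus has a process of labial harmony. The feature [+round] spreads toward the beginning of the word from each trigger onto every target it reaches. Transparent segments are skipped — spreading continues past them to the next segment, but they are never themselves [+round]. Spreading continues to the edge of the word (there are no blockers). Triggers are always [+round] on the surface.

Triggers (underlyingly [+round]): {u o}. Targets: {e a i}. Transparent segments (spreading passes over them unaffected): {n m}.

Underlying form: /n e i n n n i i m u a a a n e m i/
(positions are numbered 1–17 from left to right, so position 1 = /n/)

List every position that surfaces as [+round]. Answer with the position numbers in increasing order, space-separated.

2 3 7 8 10

From /u/ at 10 leftward: 9 /m/ transparent; 8 /i/ → [+round]; 7 /i/ → [+round]; 6 /n/ transparent; 5 /n/ transparent; 4 /n/ transparent; 3 /i/ → [+round]; 2 /e/ → [+round]; 1 /n/ transparent; word edge.
Targets with no active source: positions 11 12 13 15 17 stay [-round].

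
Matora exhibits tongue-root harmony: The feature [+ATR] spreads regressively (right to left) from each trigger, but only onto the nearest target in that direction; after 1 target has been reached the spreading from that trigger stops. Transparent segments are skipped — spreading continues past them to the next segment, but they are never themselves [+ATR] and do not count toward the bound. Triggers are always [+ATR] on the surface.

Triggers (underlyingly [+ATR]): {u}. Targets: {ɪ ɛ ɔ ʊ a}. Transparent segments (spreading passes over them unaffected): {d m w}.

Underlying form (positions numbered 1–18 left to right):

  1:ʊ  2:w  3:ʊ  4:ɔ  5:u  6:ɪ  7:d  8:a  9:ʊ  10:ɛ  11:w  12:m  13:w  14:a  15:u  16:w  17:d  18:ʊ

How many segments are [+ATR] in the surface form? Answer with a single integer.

From /u/ at 5 leftward: 4 /ɔ/ → [+ATR]; bound reached.
From /u/ at 15 leftward: 14 /a/ → [+ATR]; bound reached.
Targets with no active source: positions 1 3 6 8 9 10 18 stay [-ATR].
[+ATR] positions on the surface: 4 5 14 15.

4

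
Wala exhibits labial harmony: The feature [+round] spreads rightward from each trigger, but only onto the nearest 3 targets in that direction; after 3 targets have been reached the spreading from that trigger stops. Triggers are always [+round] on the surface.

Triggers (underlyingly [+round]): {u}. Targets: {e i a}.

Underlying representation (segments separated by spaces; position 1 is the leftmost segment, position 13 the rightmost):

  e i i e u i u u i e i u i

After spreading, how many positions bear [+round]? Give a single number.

From /u/ at 5 rightward: 6 /i/ → [+round]; 7 /u/ is itself a trigger — this domain ends here.
From /u/ at 7 rightward: 8 /u/ is itself a trigger — this domain ends here.
From /u/ at 8 rightward: 9 /i/ → [+round]; 10 /e/ → [+round]; 11 /i/ → [+round]; bound reached.
From /u/ at 12 rightward: 13 /i/ → [+round]; word edge.
Targets with no active source: positions 1 2 3 4 stay [-round].
[+round] positions on the surface: 5 6 7 8 9 10 11 12 13.

9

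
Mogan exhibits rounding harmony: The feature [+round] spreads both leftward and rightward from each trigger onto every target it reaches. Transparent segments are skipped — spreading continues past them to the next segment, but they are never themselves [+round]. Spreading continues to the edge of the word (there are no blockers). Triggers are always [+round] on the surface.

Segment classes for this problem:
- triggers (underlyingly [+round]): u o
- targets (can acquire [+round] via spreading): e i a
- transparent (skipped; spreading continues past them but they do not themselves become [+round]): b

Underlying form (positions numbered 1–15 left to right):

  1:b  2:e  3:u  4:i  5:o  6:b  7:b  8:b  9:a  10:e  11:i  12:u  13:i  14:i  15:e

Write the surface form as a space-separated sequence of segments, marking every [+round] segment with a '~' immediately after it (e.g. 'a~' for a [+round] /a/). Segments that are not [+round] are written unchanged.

From /u/ at 3 rightward: 4 /i/ → [+round]; 5 /o/ is itself a trigger — this domain ends here.
From /u/ at 3 leftward: 2 /e/ → [+round]; 1 /b/ transparent; word edge.
From /o/ at 5 rightward: 6 /b/ transparent; 7 /b/ transparent; 8 /b/ transparent; 9 /a/ → [+round]; 10 /e/ → [+round]; 11 /i/ → [+round]; 12 /u/ is itself a trigger — this domain ends here.
From /o/ at 5 leftward: 4 /i/ → [+round]; 3 /u/ is itself a trigger — this domain ends here.
From /u/ at 12 rightward: 13 /i/ → [+round]; 14 /i/ → [+round]; 15 /e/ → [+round]; word edge.
From /u/ at 12 leftward: 11 /i/ → [+round]; 10 /e/ → [+round]; 9 /a/ → [+round]; 8 /b/ transparent; 7 /b/ transparent; 6 /b/ transparent; 5 /o/ is itself a trigger — this domain ends here.
[+round] positions on the surface: 2 3 4 5 9 10 11 12 13 14 15.

b e~ u~ i~ o~ b b b a~ e~ i~ u~ i~ i~ e~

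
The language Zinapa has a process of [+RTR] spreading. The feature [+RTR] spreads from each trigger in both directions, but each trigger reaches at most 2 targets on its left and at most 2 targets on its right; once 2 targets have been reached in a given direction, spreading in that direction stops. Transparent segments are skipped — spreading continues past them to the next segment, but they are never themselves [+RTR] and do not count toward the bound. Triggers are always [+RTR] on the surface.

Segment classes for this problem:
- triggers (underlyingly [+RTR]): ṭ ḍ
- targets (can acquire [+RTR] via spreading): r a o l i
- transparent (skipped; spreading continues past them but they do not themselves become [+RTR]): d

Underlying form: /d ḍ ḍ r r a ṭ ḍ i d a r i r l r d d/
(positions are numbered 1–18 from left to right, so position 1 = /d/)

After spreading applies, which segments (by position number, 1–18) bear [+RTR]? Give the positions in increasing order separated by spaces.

2 3 4 5 6 7 8 9 11

From /ḍ/ at 2 rightward: 3 /ḍ/ is itself a trigger — this domain ends here.
From /ḍ/ at 2 leftward: 1 /d/ transparent; word edge.
From /ḍ/ at 3 rightward: 4 /r/ → [+RTR]; 5 /r/ → [+RTR]; bound reached.
From /ḍ/ at 3 leftward: 2 /ḍ/ is itself a trigger — this domain ends here.
From /ṭ/ at 7 rightward: 8 /ḍ/ is itself a trigger — this domain ends here.
From /ṭ/ at 7 leftward: 6 /a/ → [+RTR]; 5 /r/ → [+RTR]; bound reached.
From /ḍ/ at 8 rightward: 9 /i/ → [+RTR]; 10 /d/ transparent; 11 /a/ → [+RTR]; bound reached.
From /ḍ/ at 8 leftward: 7 /ṭ/ is itself a trigger — this domain ends here.
Targets with no active source: positions 12 13 14 15 16 stay [-emphatic].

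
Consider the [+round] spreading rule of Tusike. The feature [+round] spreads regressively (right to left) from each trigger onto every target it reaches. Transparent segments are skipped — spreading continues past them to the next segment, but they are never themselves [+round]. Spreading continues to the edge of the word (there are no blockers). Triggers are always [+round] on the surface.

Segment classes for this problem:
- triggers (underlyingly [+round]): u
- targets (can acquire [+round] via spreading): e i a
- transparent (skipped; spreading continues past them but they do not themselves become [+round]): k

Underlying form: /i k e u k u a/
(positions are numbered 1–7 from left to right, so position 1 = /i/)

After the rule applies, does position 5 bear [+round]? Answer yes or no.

From /u/ at 4 leftward: 3 /e/ → [+round]; 2 /k/ transparent; 1 /i/ → [+round]; word edge.
From /u/ at 6 leftward: 5 /k/ transparent; 4 /u/ is itself a trigger — this domain ends here.
Target with no active source: position 7 stays [-round].
[+round] positions on the surface: 1 3 4 6.

no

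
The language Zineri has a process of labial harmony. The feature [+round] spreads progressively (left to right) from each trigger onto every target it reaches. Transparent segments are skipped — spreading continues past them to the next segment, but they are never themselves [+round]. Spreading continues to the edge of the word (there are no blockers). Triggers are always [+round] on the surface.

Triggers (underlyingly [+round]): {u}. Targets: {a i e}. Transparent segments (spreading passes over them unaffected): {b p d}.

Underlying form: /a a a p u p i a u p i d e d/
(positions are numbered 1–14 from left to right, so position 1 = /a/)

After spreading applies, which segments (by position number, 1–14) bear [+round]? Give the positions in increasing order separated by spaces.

From /u/ at 5 rightward: 6 /p/ transparent; 7 /i/ → [+round]; 8 /a/ → [+round]; 9 /u/ is itself a trigger — this domain ends here.
From /u/ at 9 rightward: 10 /p/ transparent; 11 /i/ → [+round]; 12 /d/ transparent; 13 /e/ → [+round]; 14 /d/ transparent; word edge.
Targets with no active source: positions 1 2 3 stay [-round].

5 7 8 9 11 13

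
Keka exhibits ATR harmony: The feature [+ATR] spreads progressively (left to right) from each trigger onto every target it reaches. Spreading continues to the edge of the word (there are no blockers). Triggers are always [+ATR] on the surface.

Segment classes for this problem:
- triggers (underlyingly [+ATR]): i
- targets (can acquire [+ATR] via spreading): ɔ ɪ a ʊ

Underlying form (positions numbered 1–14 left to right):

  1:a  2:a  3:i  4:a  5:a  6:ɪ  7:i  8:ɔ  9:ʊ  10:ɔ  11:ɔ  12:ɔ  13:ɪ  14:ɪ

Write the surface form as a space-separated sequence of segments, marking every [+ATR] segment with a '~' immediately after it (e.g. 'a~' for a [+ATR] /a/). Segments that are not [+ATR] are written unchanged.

From /i/ at 3 rightward: 4 /a/ → [+ATR]; 5 /a/ → [+ATR]; 6 /ɪ/ → [+ATR]; 7 /i/ is itself a trigger — this domain ends here.
From /i/ at 7 rightward: 8 /ɔ/ → [+ATR]; 9 /ʊ/ → [+ATR]; 10 /ɔ/ → [+ATR]; 11 /ɔ/ → [+ATR]; 12 /ɔ/ → [+ATR]; 13 /ɪ/ → [+ATR]; 14 /ɪ/ → [+ATR]; word edge.
Targets with no active source: positions 1 2 stay [-ATR].
[+ATR] positions on the surface: 3 4 5 6 7 8 9 10 11 12 13 14.

a a i~ a~ a~ ɪ~ i~ ɔ~ ʊ~ ɔ~ ɔ~ ɔ~ ɪ~ ɪ~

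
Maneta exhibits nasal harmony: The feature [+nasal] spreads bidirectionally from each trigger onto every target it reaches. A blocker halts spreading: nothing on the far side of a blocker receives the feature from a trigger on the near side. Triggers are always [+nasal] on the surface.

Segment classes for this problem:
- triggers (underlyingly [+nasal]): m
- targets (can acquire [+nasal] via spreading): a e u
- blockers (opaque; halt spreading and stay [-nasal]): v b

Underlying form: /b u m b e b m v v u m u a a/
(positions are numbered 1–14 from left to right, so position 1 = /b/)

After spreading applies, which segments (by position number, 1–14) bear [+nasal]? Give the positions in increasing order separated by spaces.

2 3 7 10 11 12 13 14

From /m/ at 3 rightward: 4 /b/ blocks.
From /m/ at 3 leftward: 2 /u/ → [+nasal]; 1 /b/ blocks.
From /m/ at 7 rightward: 8 /v/ blocks.
From /m/ at 7 leftward: 6 /b/ blocks.
From /m/ at 11 rightward: 12 /u/ → [+nasal]; 13 /a/ → [+nasal]; 14 /a/ → [+nasal]; word edge.
From /m/ at 11 leftward: 10 /u/ → [+nasal]; 9 /v/ blocks.
Target with no active source: position 5 stays [-nasal].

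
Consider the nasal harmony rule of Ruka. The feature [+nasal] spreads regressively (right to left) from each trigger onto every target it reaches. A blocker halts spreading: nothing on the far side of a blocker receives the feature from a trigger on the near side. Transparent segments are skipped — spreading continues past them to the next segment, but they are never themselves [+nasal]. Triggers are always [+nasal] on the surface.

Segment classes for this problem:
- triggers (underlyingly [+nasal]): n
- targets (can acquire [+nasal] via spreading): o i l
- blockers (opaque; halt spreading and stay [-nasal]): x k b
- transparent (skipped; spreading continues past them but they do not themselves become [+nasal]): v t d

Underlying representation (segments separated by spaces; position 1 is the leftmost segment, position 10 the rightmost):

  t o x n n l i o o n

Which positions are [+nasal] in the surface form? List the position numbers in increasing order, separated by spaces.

4 5 6 7 8 9 10

From /n/ at 4 leftward: 3 /x/ blocks.
From /n/ at 5 leftward: 4 /n/ is itself a trigger — this domain ends here.
From /n/ at 10 leftward: 9 /o/ → [+nasal]; 8 /o/ → [+nasal]; 7 /i/ → [+nasal]; 6 /l/ → [+nasal]; 5 /n/ is itself a trigger — this domain ends here.
Target with no active source: position 2 stays [-nasal].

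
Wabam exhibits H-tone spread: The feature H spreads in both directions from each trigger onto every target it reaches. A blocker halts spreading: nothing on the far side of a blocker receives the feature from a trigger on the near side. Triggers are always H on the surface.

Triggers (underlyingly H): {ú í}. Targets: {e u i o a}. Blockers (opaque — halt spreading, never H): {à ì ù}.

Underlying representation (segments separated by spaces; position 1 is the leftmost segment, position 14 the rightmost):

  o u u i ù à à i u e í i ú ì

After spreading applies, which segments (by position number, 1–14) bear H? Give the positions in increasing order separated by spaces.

From /í/ at 11 rightward: 12 /i/ → H; 13 /ú/ is itself a trigger — this domain ends here.
From /í/ at 11 leftward: 10 /e/ → H; 9 /u/ → H; 8 /i/ → H; 7 /à/ blocks.
From /ú/ at 13 rightward: 14 /ì/ blocks.
From /ú/ at 13 leftward: 12 /i/ → H; 11 /í/ is itself a trigger — this domain ends here.
Targets with no active source: positions 1 2 3 4 stay [-high tone].

8 9 10 11 12 13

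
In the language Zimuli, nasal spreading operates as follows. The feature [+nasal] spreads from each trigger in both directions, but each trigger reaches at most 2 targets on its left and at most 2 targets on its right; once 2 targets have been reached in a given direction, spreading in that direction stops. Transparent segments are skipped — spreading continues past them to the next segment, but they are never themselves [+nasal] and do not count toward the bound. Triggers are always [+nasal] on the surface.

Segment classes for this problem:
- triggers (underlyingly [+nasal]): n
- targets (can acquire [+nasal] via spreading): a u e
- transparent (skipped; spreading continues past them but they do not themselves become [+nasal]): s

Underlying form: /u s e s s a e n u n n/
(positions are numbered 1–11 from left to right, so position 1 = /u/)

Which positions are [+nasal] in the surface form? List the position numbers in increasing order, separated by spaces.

6 7 8 9 10 11

From /n/ at 8 rightward: 9 /u/ → [+nasal]; 10 /n/ is itself a trigger — this domain ends here.
From /n/ at 8 leftward: 7 /e/ → [+nasal]; 6 /a/ → [+nasal]; bound reached.
From /n/ at 10 rightward: 11 /n/ is itself a trigger — this domain ends here.
From /n/ at 10 leftward: 9 /u/ → [+nasal]; 8 /n/ is itself a trigger — this domain ends here.
From /n/ at 11 rightward: word edge.
From /n/ at 11 leftward: 10 /n/ is itself a trigger — this domain ends here.
Targets with no active source: positions 1 3 stay [-nasal].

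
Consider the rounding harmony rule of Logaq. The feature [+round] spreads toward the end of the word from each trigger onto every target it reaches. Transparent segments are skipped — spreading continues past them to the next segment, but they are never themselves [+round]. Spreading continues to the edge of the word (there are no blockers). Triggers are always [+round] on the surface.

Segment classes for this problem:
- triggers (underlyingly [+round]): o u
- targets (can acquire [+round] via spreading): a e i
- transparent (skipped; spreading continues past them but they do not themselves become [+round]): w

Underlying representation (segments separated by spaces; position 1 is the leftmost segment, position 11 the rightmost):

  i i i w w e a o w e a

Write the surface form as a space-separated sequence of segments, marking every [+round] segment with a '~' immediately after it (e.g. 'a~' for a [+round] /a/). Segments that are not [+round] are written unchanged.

i i i w w e a o~ w e~ a~

From /o/ at 8 rightward: 9 /w/ transparent; 10 /e/ → [+round]; 11 /a/ → [+round]; word edge.
Targets with no active source: positions 1 2 3 6 7 stay [-round].
[+round] positions on the surface: 8 10 11.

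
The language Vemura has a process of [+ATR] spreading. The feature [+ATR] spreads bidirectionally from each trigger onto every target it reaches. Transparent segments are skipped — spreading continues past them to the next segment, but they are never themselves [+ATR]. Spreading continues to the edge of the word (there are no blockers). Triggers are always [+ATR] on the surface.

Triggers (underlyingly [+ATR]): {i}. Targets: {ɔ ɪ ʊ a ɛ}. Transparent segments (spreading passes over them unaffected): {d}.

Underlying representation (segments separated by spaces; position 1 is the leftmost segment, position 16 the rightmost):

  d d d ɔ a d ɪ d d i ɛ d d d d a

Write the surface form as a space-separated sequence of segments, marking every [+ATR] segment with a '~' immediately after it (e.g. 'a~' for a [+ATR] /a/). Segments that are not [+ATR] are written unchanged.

d d d ɔ~ a~ d ɪ~ d d i~ ɛ~ d d d d a~

From /i/ at 10 rightward: 11 /ɛ/ → [+ATR]; 12 /d/ transparent; 13 /d/ transparent; 14 /d/ transparent; 15 /d/ transparent; 16 /a/ → [+ATR]; word edge.
From /i/ at 10 leftward: 9 /d/ transparent; 8 /d/ transparent; 7 /ɪ/ → [+ATR]; 6 /d/ transparent; 5 /a/ → [+ATR]; 4 /ɔ/ → [+ATR]; 3 /d/ transparent; 2 /d/ transparent; 1 /d/ transparent; word edge.
[+ATR] positions on the surface: 4 5 7 10 11 16.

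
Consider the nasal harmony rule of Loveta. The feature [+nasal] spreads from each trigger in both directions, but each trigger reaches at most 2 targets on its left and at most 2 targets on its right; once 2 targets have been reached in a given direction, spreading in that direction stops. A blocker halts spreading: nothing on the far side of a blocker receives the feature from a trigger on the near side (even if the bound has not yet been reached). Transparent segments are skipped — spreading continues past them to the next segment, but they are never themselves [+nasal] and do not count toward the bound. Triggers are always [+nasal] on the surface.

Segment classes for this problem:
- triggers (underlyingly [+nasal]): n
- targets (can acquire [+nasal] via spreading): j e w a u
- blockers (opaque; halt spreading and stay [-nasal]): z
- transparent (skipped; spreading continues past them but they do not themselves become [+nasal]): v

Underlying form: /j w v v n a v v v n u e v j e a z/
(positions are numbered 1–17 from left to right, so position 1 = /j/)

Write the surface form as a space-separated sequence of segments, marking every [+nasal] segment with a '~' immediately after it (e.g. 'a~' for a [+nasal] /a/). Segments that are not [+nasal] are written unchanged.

j~ w~ v v n~ a~ v v v n~ u~ e~ v j e a z

From /n/ at 5 rightward: 6 /a/ → [+nasal]; 7 /v/ transparent; 8 /v/ transparent; 9 /v/ transparent; 10 /n/ is itself a trigger — this domain ends here.
From /n/ at 5 leftward: 4 /v/ transparent; 3 /v/ transparent; 2 /w/ → [+nasal]; 1 /j/ → [+nasal]; bound reached.
From /n/ at 10 rightward: 11 /u/ → [+nasal]; 12 /e/ → [+nasal]; bound reached.
From /n/ at 10 leftward: 9 /v/ transparent; 8 /v/ transparent; 7 /v/ transparent; 6 /a/ → [+nasal]; 5 /n/ is itself a trigger — this domain ends here.
Targets with no active source: positions 14 15 16 stay [-nasal].
[+nasal] positions on the surface: 1 2 5 6 10 11 12.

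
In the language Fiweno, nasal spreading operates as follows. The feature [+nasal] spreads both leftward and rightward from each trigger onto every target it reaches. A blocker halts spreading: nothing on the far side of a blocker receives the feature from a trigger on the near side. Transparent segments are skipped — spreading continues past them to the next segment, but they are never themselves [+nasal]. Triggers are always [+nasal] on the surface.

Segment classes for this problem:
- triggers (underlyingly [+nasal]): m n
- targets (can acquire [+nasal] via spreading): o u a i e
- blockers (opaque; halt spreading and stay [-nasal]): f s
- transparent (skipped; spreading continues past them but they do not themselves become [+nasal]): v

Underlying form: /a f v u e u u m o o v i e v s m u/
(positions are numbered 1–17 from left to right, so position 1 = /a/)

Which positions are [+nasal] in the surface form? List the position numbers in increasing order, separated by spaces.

4 5 6 7 8 9 10 12 13 16 17

From /m/ at 8 rightward: 9 /o/ → [+nasal]; 10 /o/ → [+nasal]; 11 /v/ transparent; 12 /i/ → [+nasal]; 13 /e/ → [+nasal]; 14 /v/ transparent; 15 /s/ blocks.
From /m/ at 8 leftward: 7 /u/ → [+nasal]; 6 /u/ → [+nasal]; 5 /e/ → [+nasal]; 4 /u/ → [+nasal]; 3 /v/ transparent; 2 /f/ blocks.
From /m/ at 16 rightward: 17 /u/ → [+nasal]; word edge.
From /m/ at 16 leftward: 15 /s/ blocks.
Target with no active source: position 1 stays [-nasal].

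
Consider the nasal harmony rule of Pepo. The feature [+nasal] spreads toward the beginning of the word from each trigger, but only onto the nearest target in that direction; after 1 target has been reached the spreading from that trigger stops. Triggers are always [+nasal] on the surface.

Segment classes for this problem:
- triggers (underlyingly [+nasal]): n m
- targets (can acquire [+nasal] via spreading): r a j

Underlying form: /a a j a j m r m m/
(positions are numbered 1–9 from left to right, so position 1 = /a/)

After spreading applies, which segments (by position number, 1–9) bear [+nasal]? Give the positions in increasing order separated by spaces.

5 6 7 8 9

From /m/ at 6 leftward: 5 /j/ → [+nasal]; bound reached.
From /m/ at 8 leftward: 7 /r/ → [+nasal]; bound reached.
From /m/ at 9 leftward: 8 /m/ is itself a trigger — this domain ends here.
Targets with no active source: positions 1 2 3 4 stay [-nasal].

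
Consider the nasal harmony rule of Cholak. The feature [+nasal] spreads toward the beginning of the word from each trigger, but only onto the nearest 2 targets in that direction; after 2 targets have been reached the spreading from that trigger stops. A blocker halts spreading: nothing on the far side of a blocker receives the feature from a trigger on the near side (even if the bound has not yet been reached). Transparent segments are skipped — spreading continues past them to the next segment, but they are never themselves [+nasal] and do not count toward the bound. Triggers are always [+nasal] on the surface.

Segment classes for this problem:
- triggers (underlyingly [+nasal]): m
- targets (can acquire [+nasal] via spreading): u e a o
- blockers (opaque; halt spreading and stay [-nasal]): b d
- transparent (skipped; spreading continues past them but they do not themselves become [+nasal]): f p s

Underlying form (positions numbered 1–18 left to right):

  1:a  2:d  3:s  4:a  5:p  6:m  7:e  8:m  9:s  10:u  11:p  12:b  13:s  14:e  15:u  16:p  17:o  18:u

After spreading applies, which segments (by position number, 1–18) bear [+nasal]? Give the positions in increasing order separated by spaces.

From /m/ at 6 leftward: 5 /p/ transparent; 4 /a/ → [+nasal]; 3 /s/ transparent; 2 /d/ blocks.
From /m/ at 8 leftward: 7 /e/ → [+nasal]; 6 /m/ is itself a trigger — this domain ends here.
Targets with no active source: positions 1 10 14 15 17 18 stay [-nasal].

4 6 7 8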